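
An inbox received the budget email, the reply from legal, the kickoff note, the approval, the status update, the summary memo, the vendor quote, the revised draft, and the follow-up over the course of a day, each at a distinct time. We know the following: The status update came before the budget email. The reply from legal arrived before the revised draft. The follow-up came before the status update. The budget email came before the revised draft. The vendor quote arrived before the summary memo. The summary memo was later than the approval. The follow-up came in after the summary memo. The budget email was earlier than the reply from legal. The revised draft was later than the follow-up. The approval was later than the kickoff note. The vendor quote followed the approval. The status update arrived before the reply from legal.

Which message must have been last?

the revised draft

Every other message has a chain of constraints placing it before the revised draft, so the revised draft is last.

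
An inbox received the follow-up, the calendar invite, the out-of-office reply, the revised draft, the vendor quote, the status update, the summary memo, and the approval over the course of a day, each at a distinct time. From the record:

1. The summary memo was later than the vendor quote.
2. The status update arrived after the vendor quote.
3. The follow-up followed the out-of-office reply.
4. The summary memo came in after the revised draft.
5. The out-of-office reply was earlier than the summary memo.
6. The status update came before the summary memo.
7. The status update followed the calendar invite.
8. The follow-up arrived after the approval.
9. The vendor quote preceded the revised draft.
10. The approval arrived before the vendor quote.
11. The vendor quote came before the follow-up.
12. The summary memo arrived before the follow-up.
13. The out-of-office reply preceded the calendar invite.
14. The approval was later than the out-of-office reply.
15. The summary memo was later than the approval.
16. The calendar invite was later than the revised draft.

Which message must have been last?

Every other message has a chain of constraints placing it before the follow-up, so the follow-up is last.

the follow-up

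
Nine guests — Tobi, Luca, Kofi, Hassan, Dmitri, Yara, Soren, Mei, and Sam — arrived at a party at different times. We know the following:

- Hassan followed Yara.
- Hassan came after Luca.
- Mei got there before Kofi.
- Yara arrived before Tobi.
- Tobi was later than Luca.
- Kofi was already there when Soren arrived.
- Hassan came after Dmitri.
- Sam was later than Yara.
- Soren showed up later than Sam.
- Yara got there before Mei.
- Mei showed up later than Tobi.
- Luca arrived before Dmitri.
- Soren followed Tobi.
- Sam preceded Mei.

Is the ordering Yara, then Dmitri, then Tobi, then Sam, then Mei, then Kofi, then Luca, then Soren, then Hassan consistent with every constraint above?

no

The constraints require Luca before Dmitri, but in the proposed sequence Dmitri appears ahead of Luca. That one violation is enough.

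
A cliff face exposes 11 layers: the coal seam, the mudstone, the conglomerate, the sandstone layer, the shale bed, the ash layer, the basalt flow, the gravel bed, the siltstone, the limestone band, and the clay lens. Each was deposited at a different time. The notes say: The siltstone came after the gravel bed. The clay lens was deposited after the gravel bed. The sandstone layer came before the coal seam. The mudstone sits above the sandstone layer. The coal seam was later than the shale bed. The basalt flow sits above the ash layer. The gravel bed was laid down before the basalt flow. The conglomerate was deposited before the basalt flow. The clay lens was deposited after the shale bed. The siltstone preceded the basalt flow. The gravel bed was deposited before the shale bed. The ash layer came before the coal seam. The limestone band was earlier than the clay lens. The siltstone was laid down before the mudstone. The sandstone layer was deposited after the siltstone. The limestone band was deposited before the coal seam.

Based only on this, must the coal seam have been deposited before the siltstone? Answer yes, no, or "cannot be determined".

no

Tracing the constraints gives the siltstone → the sandstone layer → the coal seam, so the siltstone must come before the coal seam.
That means the coal seam cannot be before the siltstone.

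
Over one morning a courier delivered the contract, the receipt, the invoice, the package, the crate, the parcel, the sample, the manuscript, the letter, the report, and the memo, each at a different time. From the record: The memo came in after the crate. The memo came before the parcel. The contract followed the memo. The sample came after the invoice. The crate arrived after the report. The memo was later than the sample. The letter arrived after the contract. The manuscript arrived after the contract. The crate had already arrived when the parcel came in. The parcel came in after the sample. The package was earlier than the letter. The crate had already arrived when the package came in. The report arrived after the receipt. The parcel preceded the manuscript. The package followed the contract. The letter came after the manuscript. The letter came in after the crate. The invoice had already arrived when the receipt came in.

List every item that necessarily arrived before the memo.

Directly stated before the memo: the crate and the sample.
The invoice reaches the memo via the invoice → the sample → the memo.
The receipt reaches the memo via the receipt → the report → the crate → the memo.
The report reaches the memo via the report → the crate → the memo.
No chain forces the contract (or any of the others) ahead of the memo.

the crate, the invoice, the receipt, the report, the sample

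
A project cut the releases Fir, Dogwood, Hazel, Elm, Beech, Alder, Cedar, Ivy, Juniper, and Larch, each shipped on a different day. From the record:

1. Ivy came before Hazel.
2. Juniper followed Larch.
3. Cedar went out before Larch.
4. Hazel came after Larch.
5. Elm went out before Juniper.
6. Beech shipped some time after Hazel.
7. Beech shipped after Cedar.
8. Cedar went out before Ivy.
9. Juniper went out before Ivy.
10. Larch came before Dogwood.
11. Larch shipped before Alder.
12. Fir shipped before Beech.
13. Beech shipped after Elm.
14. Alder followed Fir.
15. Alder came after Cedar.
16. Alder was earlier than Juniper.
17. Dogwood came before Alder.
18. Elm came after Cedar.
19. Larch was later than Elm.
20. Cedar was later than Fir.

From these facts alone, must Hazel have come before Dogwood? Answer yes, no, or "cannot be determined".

no

Tracing the constraints gives Dogwood → Alder → Juniper → Ivy → Hazel, so Dogwood must come before Hazel.
That means Hazel cannot be before Dogwood.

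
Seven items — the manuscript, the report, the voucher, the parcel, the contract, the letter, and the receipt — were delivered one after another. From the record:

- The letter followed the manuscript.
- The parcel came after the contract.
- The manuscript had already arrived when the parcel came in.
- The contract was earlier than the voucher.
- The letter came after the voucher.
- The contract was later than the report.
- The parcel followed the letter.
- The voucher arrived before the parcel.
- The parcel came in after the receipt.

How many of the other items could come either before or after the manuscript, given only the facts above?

4

Forced after the manuscript: the letter and the parcel.
That leaves the contract, the receipt, the report, and the voucher with no forced order relative to the manuscript — 4.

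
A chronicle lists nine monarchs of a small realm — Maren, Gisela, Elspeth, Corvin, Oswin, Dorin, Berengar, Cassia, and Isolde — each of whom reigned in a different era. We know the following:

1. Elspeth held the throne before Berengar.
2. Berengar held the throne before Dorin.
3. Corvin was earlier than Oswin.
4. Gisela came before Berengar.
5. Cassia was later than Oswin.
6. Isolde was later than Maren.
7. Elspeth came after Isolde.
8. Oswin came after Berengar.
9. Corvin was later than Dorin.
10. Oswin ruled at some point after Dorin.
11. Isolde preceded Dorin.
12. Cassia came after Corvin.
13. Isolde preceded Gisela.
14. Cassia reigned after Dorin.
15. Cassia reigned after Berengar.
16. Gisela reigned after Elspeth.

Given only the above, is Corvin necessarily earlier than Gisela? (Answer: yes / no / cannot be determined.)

no

Tracing the constraints gives Gisela → Berengar → Dorin → Corvin, so Gisela must come before Corvin.
That means Corvin cannot be before Gisela.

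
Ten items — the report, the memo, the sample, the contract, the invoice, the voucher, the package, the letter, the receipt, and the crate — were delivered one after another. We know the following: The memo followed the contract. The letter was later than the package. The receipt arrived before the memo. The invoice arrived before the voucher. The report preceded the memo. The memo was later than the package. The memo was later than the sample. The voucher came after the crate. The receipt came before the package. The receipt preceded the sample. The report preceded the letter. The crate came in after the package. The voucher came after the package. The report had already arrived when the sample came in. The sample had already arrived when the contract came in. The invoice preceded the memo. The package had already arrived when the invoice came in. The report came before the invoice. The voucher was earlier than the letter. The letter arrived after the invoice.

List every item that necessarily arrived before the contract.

Directly stated before the contract: the sample.
The receipt reaches the contract via the receipt → the sample → the contract.
The report reaches the contract via the report → the sample → the contract.
No chain forces the package (or any of the others) ahead of the contract.

the receipt, the report, the sample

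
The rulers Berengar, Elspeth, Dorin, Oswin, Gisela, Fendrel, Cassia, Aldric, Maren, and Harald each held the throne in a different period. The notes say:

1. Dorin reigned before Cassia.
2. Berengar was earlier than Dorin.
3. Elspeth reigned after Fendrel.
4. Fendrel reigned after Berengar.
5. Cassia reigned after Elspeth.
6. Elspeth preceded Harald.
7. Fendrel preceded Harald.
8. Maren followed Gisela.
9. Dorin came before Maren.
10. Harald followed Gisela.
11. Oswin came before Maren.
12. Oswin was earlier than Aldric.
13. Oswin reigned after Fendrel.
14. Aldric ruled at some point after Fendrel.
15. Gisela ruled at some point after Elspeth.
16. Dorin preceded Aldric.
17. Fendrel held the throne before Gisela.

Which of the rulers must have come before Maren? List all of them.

Berengar, Dorin, Elspeth, Fendrel, Gisela, Oswin

Directly stated before Maren: Dorin, Gisela, and Oswin.
Berengar reaches Maren via Berengar → Dorin → Maren.
Elspeth reaches Maren via Elspeth → Gisela → Maren.
Fendrel reaches Maren via Fendrel → Oswin → Maren.
No chain forces Harald (or any of the others) ahead of Maren.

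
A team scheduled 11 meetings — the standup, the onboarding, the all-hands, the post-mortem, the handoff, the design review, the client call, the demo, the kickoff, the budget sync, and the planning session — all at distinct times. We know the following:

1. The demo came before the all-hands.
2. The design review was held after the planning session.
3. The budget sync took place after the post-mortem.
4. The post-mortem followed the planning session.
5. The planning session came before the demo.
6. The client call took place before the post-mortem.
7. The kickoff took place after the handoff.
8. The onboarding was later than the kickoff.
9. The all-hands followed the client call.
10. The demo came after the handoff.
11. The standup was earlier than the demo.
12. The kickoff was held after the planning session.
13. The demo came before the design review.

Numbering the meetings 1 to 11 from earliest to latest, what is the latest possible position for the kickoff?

10

The kickoff must come before the onboarding — 1 meeting forced after it.
Everything else can be placed before the kickoff in some valid order, so the kickoff can sit as late as position 11 − 1 = 10.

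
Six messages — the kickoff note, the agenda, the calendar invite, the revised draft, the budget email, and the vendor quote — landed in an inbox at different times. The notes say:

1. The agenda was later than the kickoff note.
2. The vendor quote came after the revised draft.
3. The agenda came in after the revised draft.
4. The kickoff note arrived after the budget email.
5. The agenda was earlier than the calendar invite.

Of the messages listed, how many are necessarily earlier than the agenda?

3

Directly stated before the agenda: the kickoff note and the revised draft.
The budget email reaches the agenda via the budget email → the kickoff note → the agenda.
That's the budget email, the kickoff note, and the revised draft — 3 in all.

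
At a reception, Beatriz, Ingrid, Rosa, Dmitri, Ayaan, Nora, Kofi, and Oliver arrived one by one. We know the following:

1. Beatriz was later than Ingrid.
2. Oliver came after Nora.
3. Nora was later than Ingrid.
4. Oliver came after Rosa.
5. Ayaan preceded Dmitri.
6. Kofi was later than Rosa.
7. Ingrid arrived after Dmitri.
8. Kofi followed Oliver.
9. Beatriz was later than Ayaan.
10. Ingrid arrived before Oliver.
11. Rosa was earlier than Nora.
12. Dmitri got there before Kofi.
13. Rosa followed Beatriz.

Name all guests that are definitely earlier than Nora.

Ayaan, Beatriz, Dmitri, Ingrid, Rosa

Directly stated before Nora: Ingrid and Rosa.
Ayaan reaches Nora via Ayaan → Beatriz → Rosa → Nora.
Beatriz reaches Nora via Beatriz → Rosa → Nora.
Dmitri reaches Nora via Dmitri → Ingrid → Nora.
No chain forces Kofi (or any of the others) ahead of Nora.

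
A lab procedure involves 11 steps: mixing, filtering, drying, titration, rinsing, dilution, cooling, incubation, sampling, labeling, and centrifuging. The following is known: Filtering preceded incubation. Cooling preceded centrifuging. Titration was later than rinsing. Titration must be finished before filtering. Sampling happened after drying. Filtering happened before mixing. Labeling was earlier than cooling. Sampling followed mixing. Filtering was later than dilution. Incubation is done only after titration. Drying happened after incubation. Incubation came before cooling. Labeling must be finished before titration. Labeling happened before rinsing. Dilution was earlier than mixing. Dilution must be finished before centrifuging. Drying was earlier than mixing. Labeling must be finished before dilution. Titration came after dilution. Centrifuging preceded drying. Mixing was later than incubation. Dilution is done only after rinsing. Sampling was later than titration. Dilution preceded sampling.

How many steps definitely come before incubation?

Directly stated before incubation: filtering and titration.
Dilution reaches incubation via dilution → filtering → incubation.
Labeling reaches incubation via labeling → titration → incubation.
Rinsing reaches incubation via rinsing → titration → incubation.
No chain forces mixing (or any of the others) ahead of incubation.
That's dilution, filtering, labeling, rinsing, and titration — 5 in all.

5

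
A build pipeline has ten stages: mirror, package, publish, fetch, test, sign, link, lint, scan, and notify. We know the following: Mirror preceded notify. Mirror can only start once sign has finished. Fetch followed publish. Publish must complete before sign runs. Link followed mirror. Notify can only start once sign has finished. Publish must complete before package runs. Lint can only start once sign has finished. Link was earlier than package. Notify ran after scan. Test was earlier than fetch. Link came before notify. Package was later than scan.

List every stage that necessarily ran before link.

mirror, publish, sign

Directly stated before link: mirror.
Publish reaches link via publish → sign → mirror → link.
Sign reaches link via sign → mirror → link.
No chain forces notify (or any of the others) ahead of link.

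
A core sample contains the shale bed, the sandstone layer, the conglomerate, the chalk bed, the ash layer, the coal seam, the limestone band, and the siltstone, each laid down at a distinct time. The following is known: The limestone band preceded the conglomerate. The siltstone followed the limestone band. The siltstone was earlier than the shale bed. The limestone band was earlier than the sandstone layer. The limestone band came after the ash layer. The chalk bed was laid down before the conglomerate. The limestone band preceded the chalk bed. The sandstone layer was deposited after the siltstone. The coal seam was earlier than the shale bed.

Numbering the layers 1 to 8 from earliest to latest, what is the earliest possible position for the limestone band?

The ash layer must come before the limestone band — 1 forced predecessor.
Nothing else is forced ahead of the limestone band, so its earliest slot is position 1 + 1 = 2.

2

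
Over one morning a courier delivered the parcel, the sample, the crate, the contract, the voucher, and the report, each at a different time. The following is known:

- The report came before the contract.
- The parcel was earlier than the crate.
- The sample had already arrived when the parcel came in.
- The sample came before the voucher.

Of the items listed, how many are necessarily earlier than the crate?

Directly stated before the crate: the parcel.
The sample reaches the crate via the sample → the parcel → the crate.
That's the parcel and the sample — 2 in all.

2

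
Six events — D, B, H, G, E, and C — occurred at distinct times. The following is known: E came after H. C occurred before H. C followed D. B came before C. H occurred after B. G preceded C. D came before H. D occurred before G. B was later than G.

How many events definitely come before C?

3

Directly stated before C: B, D, and G.
No chain forces H (or any of the others) ahead of C.
That's B, D, and G — 3 in all.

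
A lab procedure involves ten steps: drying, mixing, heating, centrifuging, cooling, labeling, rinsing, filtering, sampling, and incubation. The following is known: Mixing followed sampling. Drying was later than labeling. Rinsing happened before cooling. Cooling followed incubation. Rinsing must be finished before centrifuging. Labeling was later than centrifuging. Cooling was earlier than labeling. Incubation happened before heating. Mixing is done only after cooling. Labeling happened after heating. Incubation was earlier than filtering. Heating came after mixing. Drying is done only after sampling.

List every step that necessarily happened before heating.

Directly stated before heating: incubation and mixing.
Cooling reaches heating via cooling → mixing → heating.
Rinsing reaches heating via rinsing → cooling → mixing → heating.
Sampling reaches heating via sampling → mixing → heating.
No chain forces drying (or any of the others) ahead of heating.

cooling, incubation, mixing, rinsing, sampling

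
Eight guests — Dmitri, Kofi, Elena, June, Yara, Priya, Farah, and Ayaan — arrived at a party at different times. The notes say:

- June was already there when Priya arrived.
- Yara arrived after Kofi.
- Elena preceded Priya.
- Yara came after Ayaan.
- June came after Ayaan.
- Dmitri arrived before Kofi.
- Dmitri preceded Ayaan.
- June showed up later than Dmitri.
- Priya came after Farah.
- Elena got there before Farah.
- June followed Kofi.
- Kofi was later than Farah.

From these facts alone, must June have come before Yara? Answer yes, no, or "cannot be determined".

No chain of stated constraints runs from June to Yara, and none runs from Yara to June either.
So the relative order of June and Yara is not fixed by the given facts.

cannot be determined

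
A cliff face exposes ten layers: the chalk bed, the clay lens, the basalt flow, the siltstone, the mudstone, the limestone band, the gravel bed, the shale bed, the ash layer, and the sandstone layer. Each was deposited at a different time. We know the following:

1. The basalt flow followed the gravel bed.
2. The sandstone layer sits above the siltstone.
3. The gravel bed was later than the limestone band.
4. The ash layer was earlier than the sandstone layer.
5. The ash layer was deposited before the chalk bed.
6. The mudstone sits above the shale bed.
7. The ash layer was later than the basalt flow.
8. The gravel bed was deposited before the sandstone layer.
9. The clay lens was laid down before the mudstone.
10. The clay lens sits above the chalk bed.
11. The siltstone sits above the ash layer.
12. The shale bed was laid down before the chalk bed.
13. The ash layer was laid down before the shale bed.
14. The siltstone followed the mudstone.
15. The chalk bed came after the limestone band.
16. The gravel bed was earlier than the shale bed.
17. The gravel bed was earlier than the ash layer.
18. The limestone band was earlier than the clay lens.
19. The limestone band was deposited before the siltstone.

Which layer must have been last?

Every other layer has a chain of constraints placing it before the sandstone layer, so the sandstone layer is last.

the sandstone layer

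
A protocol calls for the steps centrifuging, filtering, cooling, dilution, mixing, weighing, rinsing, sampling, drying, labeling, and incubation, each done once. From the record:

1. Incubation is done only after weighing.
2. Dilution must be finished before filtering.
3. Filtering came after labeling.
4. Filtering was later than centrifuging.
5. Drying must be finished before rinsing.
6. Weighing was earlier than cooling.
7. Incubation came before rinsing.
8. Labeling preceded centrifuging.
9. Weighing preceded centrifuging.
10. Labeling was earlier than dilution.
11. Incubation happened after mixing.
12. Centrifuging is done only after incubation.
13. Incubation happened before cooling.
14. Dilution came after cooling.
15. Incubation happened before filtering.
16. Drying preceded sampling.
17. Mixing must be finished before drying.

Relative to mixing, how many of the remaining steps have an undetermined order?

Forced after mixing: centrifuging, cooling, dilution, drying, filtering, incubation, rinsing, and sampling.
That leaves labeling and weighing with no forced order relative to mixing — 2.

2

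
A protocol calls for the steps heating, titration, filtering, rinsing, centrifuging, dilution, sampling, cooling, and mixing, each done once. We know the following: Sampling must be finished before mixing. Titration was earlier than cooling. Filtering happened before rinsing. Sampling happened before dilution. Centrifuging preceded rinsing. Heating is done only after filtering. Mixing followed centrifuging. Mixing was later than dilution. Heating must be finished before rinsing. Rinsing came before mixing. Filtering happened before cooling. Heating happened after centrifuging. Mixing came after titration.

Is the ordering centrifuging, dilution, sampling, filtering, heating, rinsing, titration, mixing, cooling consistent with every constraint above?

no

The constraints require sampling before dilution, but in the proposed sequence dilution appears ahead of sampling. That one violation is enough.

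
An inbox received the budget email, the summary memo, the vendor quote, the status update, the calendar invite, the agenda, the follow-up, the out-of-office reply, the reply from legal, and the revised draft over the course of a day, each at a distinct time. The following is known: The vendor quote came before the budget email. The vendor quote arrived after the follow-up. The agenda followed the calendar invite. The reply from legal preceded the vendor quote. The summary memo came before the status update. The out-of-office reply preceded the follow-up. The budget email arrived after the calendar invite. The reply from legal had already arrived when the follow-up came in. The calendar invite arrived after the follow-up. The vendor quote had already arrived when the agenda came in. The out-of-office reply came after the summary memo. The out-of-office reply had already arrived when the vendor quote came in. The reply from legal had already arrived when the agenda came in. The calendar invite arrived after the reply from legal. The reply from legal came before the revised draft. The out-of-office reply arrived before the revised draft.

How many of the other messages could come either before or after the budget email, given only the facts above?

3

Forced before the budget email: the calendar invite, the follow-up, the out-of-office reply, the reply from legal, the summary memo, and the vendor quote.
That leaves the agenda, the revised draft, and the status update with no forced order relative to the budget email — 3.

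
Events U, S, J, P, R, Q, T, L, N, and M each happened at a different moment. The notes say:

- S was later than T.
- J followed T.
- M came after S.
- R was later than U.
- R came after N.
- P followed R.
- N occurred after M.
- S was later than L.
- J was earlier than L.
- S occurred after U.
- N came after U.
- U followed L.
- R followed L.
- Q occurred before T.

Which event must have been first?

Q

Q has a chain of constraints placing it before every other event, so Q must be first.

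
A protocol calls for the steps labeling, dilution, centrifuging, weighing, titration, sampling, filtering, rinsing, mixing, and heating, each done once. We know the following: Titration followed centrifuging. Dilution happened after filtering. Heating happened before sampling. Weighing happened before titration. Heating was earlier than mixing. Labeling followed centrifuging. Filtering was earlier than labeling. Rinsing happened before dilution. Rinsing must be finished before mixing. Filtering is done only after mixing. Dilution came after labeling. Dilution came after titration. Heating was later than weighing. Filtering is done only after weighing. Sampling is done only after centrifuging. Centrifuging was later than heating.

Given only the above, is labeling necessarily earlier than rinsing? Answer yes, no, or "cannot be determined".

Tracing the constraints gives rinsing → mixing → filtering → labeling, so rinsing must come before labeling.
That means labeling cannot be before rinsing.

no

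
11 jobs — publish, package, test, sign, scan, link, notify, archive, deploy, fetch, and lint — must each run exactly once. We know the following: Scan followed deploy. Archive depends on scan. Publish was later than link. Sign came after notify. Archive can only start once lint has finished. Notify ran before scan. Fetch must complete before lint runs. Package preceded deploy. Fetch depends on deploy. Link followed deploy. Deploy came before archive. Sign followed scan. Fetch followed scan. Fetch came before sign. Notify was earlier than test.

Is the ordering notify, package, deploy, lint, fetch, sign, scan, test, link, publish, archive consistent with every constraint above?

The constraints require scan before sign, but in the proposed sequence sign appears ahead of scan. That one violation is enough.

no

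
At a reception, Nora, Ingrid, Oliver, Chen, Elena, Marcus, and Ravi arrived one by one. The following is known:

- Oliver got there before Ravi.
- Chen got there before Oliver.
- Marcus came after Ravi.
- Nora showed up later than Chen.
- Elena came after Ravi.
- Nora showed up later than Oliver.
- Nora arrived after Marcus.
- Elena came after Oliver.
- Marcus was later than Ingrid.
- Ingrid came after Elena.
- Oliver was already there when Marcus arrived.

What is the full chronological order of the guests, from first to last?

Chen, Oliver, Ravi, Elena, Ingrid, Marcus, Nora

The constraints fix every adjacent pair, so only one ordering works:
Chen → Oliver → Ravi → Elena → Ingrid → Marcus → Nora.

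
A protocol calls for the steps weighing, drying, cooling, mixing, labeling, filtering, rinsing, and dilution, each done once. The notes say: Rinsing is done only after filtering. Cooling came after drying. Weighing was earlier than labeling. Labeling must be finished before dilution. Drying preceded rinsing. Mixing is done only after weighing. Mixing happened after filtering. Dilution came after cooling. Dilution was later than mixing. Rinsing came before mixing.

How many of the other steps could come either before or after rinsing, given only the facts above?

3

Forced before rinsing: drying and filtering; forced after rinsing: dilution and mixing.
That leaves cooling, labeling, and weighing with no forced order relative to rinsing — 3.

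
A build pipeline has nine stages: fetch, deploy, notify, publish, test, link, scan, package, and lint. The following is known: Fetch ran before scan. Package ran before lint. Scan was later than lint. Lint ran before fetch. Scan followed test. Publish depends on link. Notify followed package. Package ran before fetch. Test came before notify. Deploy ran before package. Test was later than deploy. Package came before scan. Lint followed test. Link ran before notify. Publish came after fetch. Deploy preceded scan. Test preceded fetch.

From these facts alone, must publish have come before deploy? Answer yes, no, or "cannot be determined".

Tracing the constraints gives deploy → test → fetch → publish, so deploy must come before publish.
That means publish cannot be before deploy.

no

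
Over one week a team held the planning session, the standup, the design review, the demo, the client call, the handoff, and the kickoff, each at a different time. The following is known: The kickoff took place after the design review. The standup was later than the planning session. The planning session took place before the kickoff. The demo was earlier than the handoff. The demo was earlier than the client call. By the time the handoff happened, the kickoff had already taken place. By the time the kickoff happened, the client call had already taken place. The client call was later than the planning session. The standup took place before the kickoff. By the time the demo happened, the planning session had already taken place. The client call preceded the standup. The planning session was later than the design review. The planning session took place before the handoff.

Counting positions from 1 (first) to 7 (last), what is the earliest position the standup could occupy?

5

The client call, the demo, the design review, and the planning session must all come before the standup — 4 forced predecessors.
Nothing else is forced ahead of the standup, so its earliest slot is position 4 + 1 = 5.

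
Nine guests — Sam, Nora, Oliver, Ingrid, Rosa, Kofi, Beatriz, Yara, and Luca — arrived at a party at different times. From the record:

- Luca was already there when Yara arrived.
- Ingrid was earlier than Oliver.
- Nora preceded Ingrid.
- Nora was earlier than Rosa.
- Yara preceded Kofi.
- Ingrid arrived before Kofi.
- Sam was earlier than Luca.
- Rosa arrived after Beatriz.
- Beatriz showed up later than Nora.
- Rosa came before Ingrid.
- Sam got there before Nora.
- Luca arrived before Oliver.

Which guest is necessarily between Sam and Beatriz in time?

Tracing the constraints gives Sam → Nora → Beatriz, so Nora sits after Sam and before Beatriz.
No other guest is forced both after Sam and before Beatriz.

Nora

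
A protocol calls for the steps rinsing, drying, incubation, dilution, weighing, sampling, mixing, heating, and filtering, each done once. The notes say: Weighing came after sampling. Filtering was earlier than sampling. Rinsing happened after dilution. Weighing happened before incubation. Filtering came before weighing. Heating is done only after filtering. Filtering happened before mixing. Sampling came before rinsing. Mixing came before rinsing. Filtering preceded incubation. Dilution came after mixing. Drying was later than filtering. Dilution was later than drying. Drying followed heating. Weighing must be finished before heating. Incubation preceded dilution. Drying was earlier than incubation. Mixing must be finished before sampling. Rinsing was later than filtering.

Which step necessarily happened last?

Every other step has a chain of constraints placing it before rinsing, so rinsing is last.

rinsing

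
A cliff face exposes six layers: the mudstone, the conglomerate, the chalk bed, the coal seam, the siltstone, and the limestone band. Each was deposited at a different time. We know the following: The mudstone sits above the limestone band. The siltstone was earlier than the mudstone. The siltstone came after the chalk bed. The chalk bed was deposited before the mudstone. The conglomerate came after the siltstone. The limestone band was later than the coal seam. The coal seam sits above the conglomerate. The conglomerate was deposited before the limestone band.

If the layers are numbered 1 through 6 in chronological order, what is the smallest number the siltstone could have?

2

The chalk bed must come before the siltstone — 1 forced predecessor.
Nothing else is forced ahead of the siltstone, so its earliest slot is position 1 + 1 = 2.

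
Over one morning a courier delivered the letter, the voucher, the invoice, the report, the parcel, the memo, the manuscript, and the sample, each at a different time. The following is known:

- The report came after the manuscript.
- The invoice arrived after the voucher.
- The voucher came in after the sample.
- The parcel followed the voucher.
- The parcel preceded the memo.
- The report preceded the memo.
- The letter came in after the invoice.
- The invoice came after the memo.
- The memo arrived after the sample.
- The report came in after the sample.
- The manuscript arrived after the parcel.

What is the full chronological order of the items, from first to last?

The constraints fix every adjacent pair, so only one ordering works:
the sample → the voucher → the parcel → the manuscript → the report → the memo → the invoice → the letter.

the sample, the voucher, the parcel, the manuscript, the report, the memo, the invoice, the letter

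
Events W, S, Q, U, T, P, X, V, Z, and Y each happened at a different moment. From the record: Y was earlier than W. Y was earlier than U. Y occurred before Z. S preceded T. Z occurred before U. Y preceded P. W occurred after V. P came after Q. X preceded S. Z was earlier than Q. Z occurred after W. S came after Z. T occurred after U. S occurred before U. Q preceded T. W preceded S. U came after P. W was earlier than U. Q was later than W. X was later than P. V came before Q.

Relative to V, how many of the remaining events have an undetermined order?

Forced after V: P, Q, S, T, U, W, X, and Z.
That leaves Y with no forced order relative to V — 1.

1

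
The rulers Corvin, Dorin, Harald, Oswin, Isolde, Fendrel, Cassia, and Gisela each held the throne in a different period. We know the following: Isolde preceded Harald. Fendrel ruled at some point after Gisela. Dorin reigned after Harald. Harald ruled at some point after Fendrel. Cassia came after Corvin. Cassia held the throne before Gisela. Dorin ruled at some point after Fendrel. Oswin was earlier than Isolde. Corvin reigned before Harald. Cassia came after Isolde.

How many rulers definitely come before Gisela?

4

Directly stated before Gisela: Cassia.
Corvin reaches Gisela via Corvin → Cassia → Gisela.
Isolde reaches Gisela via Isolde → Cassia → Gisela.
Oswin reaches Gisela via Oswin → Isolde → Cassia → Gisela.
That's Cassia, Corvin, Isolde, and Oswin — 4 in all.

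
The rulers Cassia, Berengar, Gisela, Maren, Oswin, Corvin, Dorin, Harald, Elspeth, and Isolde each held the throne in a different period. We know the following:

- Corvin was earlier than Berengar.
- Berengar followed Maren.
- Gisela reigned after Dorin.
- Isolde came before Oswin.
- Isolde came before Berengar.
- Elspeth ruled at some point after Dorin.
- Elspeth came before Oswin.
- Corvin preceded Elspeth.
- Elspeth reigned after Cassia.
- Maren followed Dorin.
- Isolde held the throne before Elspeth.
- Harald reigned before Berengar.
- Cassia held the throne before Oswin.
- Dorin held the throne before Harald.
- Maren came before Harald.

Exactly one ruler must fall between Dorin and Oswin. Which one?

Elspeth

Tracing the constraints gives Dorin → Elspeth → Oswin, so Elspeth sits after Dorin and before Oswin.
No other ruler is forced both after Dorin and before Oswin.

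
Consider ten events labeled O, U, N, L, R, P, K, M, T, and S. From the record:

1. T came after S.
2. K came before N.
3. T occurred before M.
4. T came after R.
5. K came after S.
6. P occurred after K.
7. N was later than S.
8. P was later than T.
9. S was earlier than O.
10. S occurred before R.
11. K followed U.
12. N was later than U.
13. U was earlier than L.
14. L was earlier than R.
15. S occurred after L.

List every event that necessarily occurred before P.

Directly stated before P: K and T.
L reaches P via L → S → K → P.
R reaches P via R → T → P.
S reaches P via S → K → P.
Likewise U reaches P by chaining the stated constraints.
No chain forces N (or any of the others) ahead of P.

K, L, R, S, T, U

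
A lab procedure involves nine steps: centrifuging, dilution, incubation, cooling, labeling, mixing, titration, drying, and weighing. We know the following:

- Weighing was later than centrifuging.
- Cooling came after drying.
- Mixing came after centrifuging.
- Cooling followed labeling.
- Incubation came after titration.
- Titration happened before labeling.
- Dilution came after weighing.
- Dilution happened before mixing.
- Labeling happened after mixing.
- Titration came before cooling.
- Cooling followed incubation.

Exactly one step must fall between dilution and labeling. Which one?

Tracing the constraints gives dilution → mixing → labeling, so mixing sits after dilution and before labeling.
No other step is forced both after dilution and before labeling.

mixing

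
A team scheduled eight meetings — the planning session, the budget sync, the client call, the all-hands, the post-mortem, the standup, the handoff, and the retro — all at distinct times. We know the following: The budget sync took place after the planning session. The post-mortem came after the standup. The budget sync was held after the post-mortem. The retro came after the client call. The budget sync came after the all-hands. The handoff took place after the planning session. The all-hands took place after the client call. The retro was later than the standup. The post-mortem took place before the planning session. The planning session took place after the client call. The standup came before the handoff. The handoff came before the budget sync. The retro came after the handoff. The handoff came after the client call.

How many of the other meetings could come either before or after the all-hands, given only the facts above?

5

Forced before the all-hands: the client call; forced after the all-hands: the budget sync.
That leaves the handoff, the planning session, the post-mortem, the retro, and the standup with no forced order relative to the all-hands — 5.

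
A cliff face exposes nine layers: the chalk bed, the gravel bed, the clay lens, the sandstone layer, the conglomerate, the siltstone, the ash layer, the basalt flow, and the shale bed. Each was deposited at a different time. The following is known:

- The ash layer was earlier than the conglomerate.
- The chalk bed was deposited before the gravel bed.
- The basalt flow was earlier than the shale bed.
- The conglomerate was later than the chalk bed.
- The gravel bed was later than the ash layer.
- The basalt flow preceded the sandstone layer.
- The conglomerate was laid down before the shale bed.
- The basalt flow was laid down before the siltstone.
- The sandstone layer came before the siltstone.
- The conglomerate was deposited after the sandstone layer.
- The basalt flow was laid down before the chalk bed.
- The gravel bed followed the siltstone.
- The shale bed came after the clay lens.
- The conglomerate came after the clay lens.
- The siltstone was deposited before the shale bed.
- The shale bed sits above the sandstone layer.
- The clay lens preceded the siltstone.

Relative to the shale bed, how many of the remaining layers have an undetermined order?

Forced before the shale bed: the ash layer, the basalt flow, the chalk bed, the clay lens, the conglomerate, the sandstone layer, and the siltstone.
That leaves the gravel bed with no forced order relative to the shale bed — 1.

1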